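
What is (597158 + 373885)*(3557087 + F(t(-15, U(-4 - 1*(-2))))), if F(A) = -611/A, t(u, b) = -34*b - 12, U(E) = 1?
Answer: 158888477167359/46 ≈ 3.4541e+12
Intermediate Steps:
t(u, b) = -12 - 34*b
(597158 + 373885)*(3557087 + F(t(-15, U(-4 - 1*(-2))))) = (597158 + 373885)*(3557087 - 611/(-12 - 34*1)) = 971043*(3557087 - 611/(-12 - 34)) = 971043*(3557087 - 611/(-46)) = 971043*(3557087 - 611*(-1/46)) = 971043*(3557087 + 611/46) = 971043*(163626613/46) = 158888477167359/46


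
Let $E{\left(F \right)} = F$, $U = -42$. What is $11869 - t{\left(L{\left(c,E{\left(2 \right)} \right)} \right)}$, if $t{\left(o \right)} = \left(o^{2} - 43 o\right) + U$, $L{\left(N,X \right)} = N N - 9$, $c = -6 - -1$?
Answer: $12343$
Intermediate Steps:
$c = -5$ ($c = -6 + 1 = -5$)
$L{\left(N,X \right)} = -9 + N^{2}$ ($L{\left(N,X \right)} = N^{2} - 9 = -9 + N^{2}$)
$t{\left(o \right)} = -42 + o^{2} - 43 o$ ($t{\left(o \right)} = \left(o^{2} - 43 o\right) - 42 = -42 + o^{2} - 43 o$)
$11869 - t{\left(L{\left(c,E{\left(2 \right)} \right)} \right)} = 11869 - \left(-42 + \left(-9 + \left(-5\right)^{2}\right)^{2} - 43 \left(-9 + \left(-5\right)^{2}\right)\right) = 11869 - \left(-42 + \left(-9 + 25\right)^{2} - 43 \left(-9 + 25\right)\right) = 11869 - \left(-42 + 16^{2} - 688\right) = 11869 - \left(-42 + 256 - 688\right) = 11869 - -474 = 11869 + 474 = 12343$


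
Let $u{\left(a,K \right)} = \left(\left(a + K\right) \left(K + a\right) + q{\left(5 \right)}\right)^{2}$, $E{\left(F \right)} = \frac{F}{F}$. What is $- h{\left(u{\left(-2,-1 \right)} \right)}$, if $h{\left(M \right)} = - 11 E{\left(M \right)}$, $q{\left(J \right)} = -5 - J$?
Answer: $11$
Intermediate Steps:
$E{\left(F \right)} = 1$
$u{\left(a,K \right)} = \left(-10 + \left(K + a\right)^{2}\right)^{2}$ ($u{\left(a,K \right)} = \left(\left(a + K\right) \left(K + a\right) - 10\right)^{2} = \left(\left(K + a\right) \left(K + a\right) - 10\right)^{2} = \left(\left(K + a\right)^{2} - 10\right)^{2} = \left(-10 + \left(K + a\right)^{2}\right)^{2}$)
$h{\left(M \right)} = -11$ ($h{\left(M \right)} = \left(-11\right) 1 = -11$)
$- h{\left(u{\left(-2,-1 \right)} \right)} = \left(-1\right) \left(-11\right) = 11$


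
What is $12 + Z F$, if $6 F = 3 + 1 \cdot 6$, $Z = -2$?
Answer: $9$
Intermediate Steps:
$F = \frac{3}{2}$ ($F = \frac{3 + 1 \cdot 6}{6} = \frac{3 + 6}{6} = \frac{1}{6} \cdot 9 = \frac{3}{2} \approx 1.5$)
$12 + Z F = 12 - 3 = 9$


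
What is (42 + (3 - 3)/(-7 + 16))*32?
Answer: 1344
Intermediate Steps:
(42 + (3 - 3)/(-7 + 16))*32 = (42 + 0/9)*32 = (42 + 0*(⅑))*32 = (42 + 0)*32 = 42*32 = 1344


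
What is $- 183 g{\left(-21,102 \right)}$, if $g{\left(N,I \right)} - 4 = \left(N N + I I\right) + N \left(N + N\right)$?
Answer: $-2146773$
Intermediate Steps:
$g{\left(N,I \right)} = 4 + I^{2} + 3 N^{2}$ ($g{\left(N,I \right)} = 4 + \left(\left(N N + I I\right) + N \left(N + N\right)\right) = 4 + \left(\left(N^{2} + I^{2}\right) + N 2 N\right) = 4 + \left(\left(I^{2} + N^{2}\right) + 2 N^{2}\right) = 4 + \left(I^{2} + 3 N^{2}\right) = 4 + I^{2} + 3 N^{2}$)
$- 183 g{\left(-21,102 \right)} = - 183 \left(4 + 102^{2} + 3 \left(-21\right)^{2}\right) = - 183 \left(4 + 10404 + 3 \cdot 441\right) = - 183 \left(4 + 10404 + 1323\right) = \left(-183\right) 11731 = -2146773$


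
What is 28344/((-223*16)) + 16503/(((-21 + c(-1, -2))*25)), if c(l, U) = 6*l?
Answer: -3250621/100350 ≈ -32.393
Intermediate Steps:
28344/((-223*16)) + 16503/(((-21 + c(-1, -2))*25)) = 28344/((-223*16)) + 16503/(((-21 + 6*(-1))*25)) = 28344/(-3568) + 16503/(((-21 - 6)*25)) = 28344*(-1/3568) + 16503/((-27*25)) = -3543/446 + 16503/(-675) = -3543/446 + 16503*(-1/675) = -3543/446 - 5501/225 = -3250621/100350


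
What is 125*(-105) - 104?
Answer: -13229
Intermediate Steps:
125*(-105) - 104 = -13125 - 104 = -13229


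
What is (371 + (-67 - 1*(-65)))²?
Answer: 136161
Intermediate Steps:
(371 + (-67 - 1*(-65)))² = (371 + (-67 + 65))² = (371 - 2)² = 369² = 136161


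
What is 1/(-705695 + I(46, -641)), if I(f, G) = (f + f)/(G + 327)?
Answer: -157/110794161 ≈ -1.4170e-6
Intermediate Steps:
I(f, G) = 2*f/(327 + G) (I(f, G) = (2*f)/(327 + G) = 2*f/(327 + G))
1/(-705695 + I(46, -641)) = 1/(-705695 + 2*46/(327 - 641)) = 1/(-705695 + 2*46/(-314)) = 1/(-705695 + 2*46*(-1/314)) = 1/(-705695 - 46/157) = 1/(-110794161/157) = -157/110794161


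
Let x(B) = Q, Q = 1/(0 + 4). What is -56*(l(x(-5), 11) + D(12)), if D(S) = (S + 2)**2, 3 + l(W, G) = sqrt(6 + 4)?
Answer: -10808 - 56*sqrt(10) ≈ -10985.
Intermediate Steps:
Q = 1/4 ≈ 0.25000
x(B) = 1/4
l(W, G) = -3 + sqrt(10) (l(W, G) = -3 + sqrt(6 + 4) = -3 + sqrt(10))
D(S) = (2 + S)**2
-56*(l(x(-5), 11) + D(12)) = -56*((-3 + sqrt(10)) + (2 + 12)**2) = -56*((-3 + sqrt(10)) + 14**2) = -56*((-3 + sqrt(10)) + 196) = -56*(193 + sqrt(10)) = -10808 - 56*sqrt(10)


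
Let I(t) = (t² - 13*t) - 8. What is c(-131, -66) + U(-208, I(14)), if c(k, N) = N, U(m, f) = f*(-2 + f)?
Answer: -42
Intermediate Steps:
I(t) = -8 + t² - 13*t
c(-131, -66) + U(-208, I(14)) = -66 + (-8 + 14² - 13*14)*(-2 + (-8 + 14² - 13*14)) = -66 + (-8 + 196 - 182)*(-2 + (-8 + 196 - 182)) = -66 + 6*(-2 + 6) = -66 + 6*4 = -66 + 24 = -42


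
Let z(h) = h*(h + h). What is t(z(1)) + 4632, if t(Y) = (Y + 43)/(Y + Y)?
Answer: 18573/4 ≈ 4643.3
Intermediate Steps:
z(h) = 2*h² (z(h) = h*(2*h) = 2*h²)
t(Y) = (43 + Y)/(2*Y) (t(Y) = (43 + Y)/((2*Y)) = (43 + Y)*(1/(2*Y)) = (43 + Y)/(2*Y))
t(z(1)) + 4632 = (43 + 2*1²)/(2*((2*1²))) + 4632 = (43 + 2*1)/(2*((2*1))) + 4632 = (½)*(43 + 2)/2 + 4632 = (½)*(½)*45 + 4632 = 45/4 + 4632 = 18573/4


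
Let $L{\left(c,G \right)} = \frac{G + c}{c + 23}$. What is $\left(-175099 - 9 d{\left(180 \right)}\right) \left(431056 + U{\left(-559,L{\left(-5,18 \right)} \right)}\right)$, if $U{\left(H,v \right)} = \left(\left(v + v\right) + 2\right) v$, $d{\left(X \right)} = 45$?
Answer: $- \frac{6127851594200}{81} \approx -7.5653 \cdot 10^{10}$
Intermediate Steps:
$L{\left(c,G \right)} = \frac{G + c}{23 + c}$
$U{\left(H,v \right)} = v \left(2 + 2 v\right)$ ($U{\left(H,v \right)} = \left(2 v + 2\right) v = \left(2 + 2 v\right) v = v \left(2 + 2 v\right)$)
$\left(-175099 - 9 d{\left(180 \right)}\right) \left(431056 + U{\left(-559,L{\left(-5,18 \right)} \right)}\right) = \left(-175099 - 405\right) \left(431056 + 2 \frac{18 - 5}{23 - 5} \left(1 + \frac{18 - 5}{23 - 5}\right)\right) = \left(-175099 - 405\right) \left(431056 + 2 \cdot \frac{1}{18} \cdot 13 \left(1 + \frac{1}{18} \cdot 13\right)\right) = - 175504 \left(431056 + 2 \cdot \frac{1}{18} \cdot 13 \left(1 + \frac{1}{18} \cdot 13\right)\right) = - 175504 \left(431056 + 2 \cdot \frac{13}{18} \left(1 + \frac{13}{18}\right)\right) = - 175504 \left(431056 + 2 \cdot \frac{13}{18} \cdot \frac{31}{18}\right) = - 175504 \left(431056 + \frac{403}{162}\right) = \left(-175504\right) \frac{69831475}{162} = - \frac{6127851594200}{81}$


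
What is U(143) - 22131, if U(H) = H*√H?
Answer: -22131 + 143*√143 ≈ -20421.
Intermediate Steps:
U(H) = H^(3/2)
U(143) - 22131 = 143^(3/2) - 22131 = 143*√143 - 22131 = -22131 + 143*√143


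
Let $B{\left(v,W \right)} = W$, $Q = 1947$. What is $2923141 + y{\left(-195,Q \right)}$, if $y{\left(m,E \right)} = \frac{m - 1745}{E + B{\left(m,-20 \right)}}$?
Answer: $\frac{5632890767}{1927} \approx 2.9231 \cdot 10^{6}$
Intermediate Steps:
$y{\left(m,E \right)} = \frac{-1745 + m}{-20 + E}$ ($y{\left(m,E \right)} = \frac{m - 1745}{E - 20} = \frac{-1745 + m}{-20 + E}$)
$2923141 + y{\left(-195,Q \right)} = 2923141 + \frac{-1745 - 195}{-20 + 1947} = 2923141 + \frac{1}{1927} \left(-1940\right) = 2923141 - \frac{1940}{1927} = \frac{5632890767}{1927}$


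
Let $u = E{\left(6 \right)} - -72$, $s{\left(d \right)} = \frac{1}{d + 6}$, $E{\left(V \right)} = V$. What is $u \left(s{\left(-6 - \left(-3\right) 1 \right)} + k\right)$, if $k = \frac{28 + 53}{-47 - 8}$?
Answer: $- \frac{4888}{55} \approx -88.873$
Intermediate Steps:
$s{\left(d \right)} = \frac{1}{6 + d}$
$u = 78$ ($u = 6 - -72 = 6 + 72 = 78$)
$k = - \frac{81}{55}$ ($k = \frac{81}{-55} = 81 \left(- \frac{1}{55}\right) = - \frac{81}{55} \approx -1.4727$)
$u \left(s{\left(-6 - \left(-3\right) 1 \right)} + k\right) = 78 \left(\frac{1}{6 - \left(6 - 3\right)} - \frac{81}{55}\right) = 78 \left(\frac{1}{6 - 3} - \frac{81}{55}\right) = 78 \left(\frac{1}{3} - \frac{81}{55}\right) = 78 \left(- \frac{188}{165}\right) = - \frac{4888}{55}$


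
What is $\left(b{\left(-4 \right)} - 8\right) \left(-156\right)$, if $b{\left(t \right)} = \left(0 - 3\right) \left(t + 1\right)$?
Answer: $-156$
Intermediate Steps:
$b{\left(t \right)} = -3 - 3 t$ ($b{\left(t \right)} = \left(0 - 3\right) \left(1 + t\right) = - 3 \left(1 + t\right) = -3 - 3 t$)
$\left(b{\left(-4 \right)} - 8\right) \left(-156\right) = \left(\left(-3 - -12\right) - 8\right) \left(-156\right) = \left(\left(-3 + 12\right) - 8\right) \left(-156\right) = \left(9 - 8\right) \left(-156\right) = 1 \left(-156\right) = -156$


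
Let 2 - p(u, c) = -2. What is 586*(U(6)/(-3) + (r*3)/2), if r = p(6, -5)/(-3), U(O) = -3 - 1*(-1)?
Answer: -2344/3 ≈ -781.33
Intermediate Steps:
p(u, c) = 4 (p(u, c) = 2 - 1*(-2) = 2 + 2 = 4)
U(O) = -2 (U(O) = -3 + 1 = -2)
r = -4/3 (r = 4/(-3) = 4*(-⅓) = -4/3 ≈ -1.3333)
586*(U(6)/(-3) + (r*3)/2) = 586*(-2/(-3) - 4/3*3/2) = 586*(-2*(-⅓) - 4*½) = 586*(⅔ - 2) = 586*(-4/3) = -2344/3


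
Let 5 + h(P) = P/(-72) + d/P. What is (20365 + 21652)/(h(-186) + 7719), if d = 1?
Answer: 15630324/2870567 ≈ 5.4450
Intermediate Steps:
h(P) = -5 + 1/P - P/72 (h(P) = -5 + (P/(-72) + 1/P) = -5 + (P*(-1/72) + 1/P) = -5 + (-P/72 + 1/P) = -5 + (1/P - P/72) = -5 + 1/P - P/72)
(20365 + 21652)/(h(-186) + 7719) = (20365 + 21652)/((-5 + 1/(-186) - 1/72*(-186)) + 7719) = 42017/((-5 - 1/186 + 31/12) + 7719) = 42017/(-901/372 + 7719) = 42017/(2870567/372) = 42017*(372/2870567) = 15630324/2870567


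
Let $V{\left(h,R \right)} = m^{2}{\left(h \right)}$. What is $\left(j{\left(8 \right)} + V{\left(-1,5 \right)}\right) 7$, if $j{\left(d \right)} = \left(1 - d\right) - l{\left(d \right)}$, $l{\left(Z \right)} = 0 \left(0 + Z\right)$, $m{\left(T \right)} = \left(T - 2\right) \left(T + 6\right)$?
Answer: $1526$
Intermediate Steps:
$m{\left(T \right)} = \left(-2 + T\right) \left(6 + T\right)$
$V{\left(h,R \right)} = \left(-12 + h^{2} + 4 h\right)^{2}$
$l{\left(Z \right)} = 0$ ($l{\left(Z \right)} = 0 Z = 0$)
$j{\left(d \right)} = 1 - d$ ($j{\left(d \right)} = \left(1 - d\right) - 0 = \left(1 - d\right) + 0 = 1 - d$)
$\left(j{\left(8 \right)} + V{\left(-1,5 \right)}\right) 7 = \left(\left(1 - 8\right) + \left(-12 + \left(-1\right)^{2} + 4 \left(-1\right)\right)^{2}\right) 7 = \left(\left(1 - 8\right) + \left(-12 + 1 - 4\right)^{2}\right) 7 = \left(-7 + \left(-15\right)^{2}\right) 7 = \left(-7 + 225\right) 7 = 218 \cdot 7 = 1526$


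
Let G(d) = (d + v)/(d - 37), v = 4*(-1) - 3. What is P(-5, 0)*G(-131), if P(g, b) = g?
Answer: -115/28 ≈ -4.1071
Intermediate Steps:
v = -7 (v = -4 - 3 = -7)
G(d) = (-7 + d)/(-37 + d) (G(d) = (d - 7)/(d - 37) = (-7 + d)/(-37 + d))
P(-5, 0)*G(-131) = -5*(-7 - 131)/(-37 - 131) = -5*(-138)/(-168) = -(-5)*(-138)/168 = -5*23/28 = -115/28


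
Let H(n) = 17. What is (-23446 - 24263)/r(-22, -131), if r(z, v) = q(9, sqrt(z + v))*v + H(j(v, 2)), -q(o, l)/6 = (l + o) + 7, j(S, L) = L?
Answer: -600799437/253106437 + 112497822*I*sqrt(17)/253106437 ≈ -2.3737 + 1.8326*I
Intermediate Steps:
q(o, l) = -42 - 6*l - 6*o (q(o, l) = -6*((l + o) + 7) = -6*(7 + l + o) = -42 - 6*l - 6*o)
r(z, v) = 17 + v*(-96 - 6*sqrt(v + z)) (r(z, v) = (-42 - 6*sqrt(z + v) - 6*9)*v + 17 = (-42 - 6*sqrt(v + z) - 54)*v + 17 = (-96 - 6*sqrt(v + z))*v + 17 = v*(-96 - 6*sqrt(v + z)) + 17 = 17 + v*(-96 - 6*sqrt(v + z)))
(-23446 - 24263)/r(-22, -131) = (-23446 - 24263)/(17 - 6*(-131)*(16 + sqrt(-131 - 22))) = -47709/(17 - 6*(-131)*(16 + sqrt(-153))) = -47709/(17 - 6*(-131)*(16 + 3*I*sqrt(17))) = -47709/(17 + (12576 + 2358*I*sqrt(17))) = -47709/(12593 + 2358*I*sqrt(17))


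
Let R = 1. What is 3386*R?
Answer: 3386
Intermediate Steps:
3386*R = 3386*1 = 3386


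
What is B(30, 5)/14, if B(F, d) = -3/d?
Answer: -3/70 ≈ -0.042857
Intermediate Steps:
B(30, 5)/14 = -3/5/14 = -3*⅕*(1/14) = -⅗*1/14 = -3/70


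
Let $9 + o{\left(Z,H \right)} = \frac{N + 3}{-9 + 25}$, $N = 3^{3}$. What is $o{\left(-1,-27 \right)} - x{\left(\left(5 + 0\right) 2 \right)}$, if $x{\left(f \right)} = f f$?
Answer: $- \frac{857}{8} \approx -107.13$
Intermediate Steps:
$N = 27$
$o{\left(Z,H \right)} = - \frac{57}{8}$ ($o{\left(Z,H \right)} = -9 + \frac{27 + 3}{-9 + 25} = -9 + \frac{30}{16} = -9 + 30 \cdot \frac{1}{16} = -9 + \frac{15}{8} = - \frac{57}{8}$)
$x{\left(f \right)} = f^{2}$
$o{\left(-1,-27 \right)} - x{\left(\left(5 + 0\right) 2 \right)} = - \frac{57}{8} - \left(\left(5 + 0\right) 2\right)^{2} = - \frac{57}{8} - \left(5 \cdot 2\right)^{2} = - \frac{57}{8} - 10^{2} = - \frac{57}{8} - 100 = - \frac{857}{8}$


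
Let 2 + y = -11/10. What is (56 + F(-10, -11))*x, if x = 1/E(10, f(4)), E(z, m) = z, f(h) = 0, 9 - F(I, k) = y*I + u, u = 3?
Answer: 31/10 ≈ 3.1000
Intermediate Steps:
y = -31/10 (y = -2 - 11/10 = -31/10 ≈ -3.1000)
F(I, k) = 6 + 31*I/10 (F(I, k) = 9 - (-31*I/10 + 3) = 9 - (3 - 31*I/10) = 9 + (-3 + 31*I/10) = 6 + 31*I/10)
x = ⅒ (x = 1/10 = ⅒ ≈ 0.10000)
(56 + F(-10, -11))*x = (56 + (6 + (31/10)*(-10)))*(⅒) = (56 + (6 - 31))*(⅒) = (56 - 25)*(⅒) = 31*(⅒) = 31/10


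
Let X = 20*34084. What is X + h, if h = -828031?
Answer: -146351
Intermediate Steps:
X = 681680
X + h = 681680 - 828031 = -146351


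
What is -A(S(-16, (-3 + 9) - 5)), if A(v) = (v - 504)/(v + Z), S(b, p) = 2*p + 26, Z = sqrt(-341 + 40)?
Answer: 1904/155 - 68*I*sqrt(301)/155 ≈ 12.284 - 7.6113*I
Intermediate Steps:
Z = I*sqrt(301) (Z = sqrt(-301) = I*sqrt(301) ≈ 17.349*I)
S(b, p) = 26 + 2*p
A(v) = (-504 + v)/(v + I*sqrt(301)) (A(v) = (v - 504)/(v + I*sqrt(301)) = (-504 + v)/(v + I*sqrt(301)))
-A(S(-16, (-3 + 9) - 5)) = -(-504 + (26 + 2*((-3 + 9) - 5)))/((26 + 2*((-3 + 9) - 5)) + I*sqrt(301)) = -(-504 + (26 + 2*(6 - 5)))/((26 + 2*(6 - 5)) + I*sqrt(301)) = -(-504 + (26 + 2*1))/((26 + 2*1) + I*sqrt(301)) = -(-504 + (26 + 2))/((26 + 2) + I*sqrt(301)) = -(-504 + 28)/(28 + I*sqrt(301)) = -(-476)/(28 + I*sqrt(301)) = 476/(28 + I*sqrt(301))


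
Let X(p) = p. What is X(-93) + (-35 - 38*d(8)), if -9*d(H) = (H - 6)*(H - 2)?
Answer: -232/3 ≈ -77.333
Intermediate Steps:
d(H) = -(-6 + H)*(-2 + H)/9 (d(H) = -(H - 6)*(H - 2)/9 = -(-6 + H)*(-2 + H)/9)
X(-93) + (-35 - 38*d(8)) = -93 + (-35 - 38*(-4/3 - 1/9*8**2 + (8/9)*8)) = -93 + (-35 - 38*(-4/3 - 1/9*64 + 64/9)) = -93 + (-35 - 38*(-4/3 - 64/9 + 64/9)) = -93 + (-35 - 38*(-4/3)) = -93 + (-35 + 152/3) = -93 + 47/3 = -232/3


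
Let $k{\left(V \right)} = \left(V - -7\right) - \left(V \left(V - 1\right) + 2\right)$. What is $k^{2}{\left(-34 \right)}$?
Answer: $1485961$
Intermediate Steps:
$k{\left(V \right)} = 5 + V - V \left(-1 + V\right)$ ($k{\left(V \right)} = \left(V + 7\right) - \left(V \left(-1 + V\right) + 2\right) = \left(7 + V\right) - \left(2 + V \left(-1 + V\right)\right) = 5 + V - V \left(-1 + V\right)$)
$k^{2}{\left(-34 \right)} = \left(5 - \left(-34\right)^{2} + 2 \left(-34\right)\right)^{2} = \left(5 - 1156 - 68\right)^{2} = \left(-1219\right)^{2} = 1485961$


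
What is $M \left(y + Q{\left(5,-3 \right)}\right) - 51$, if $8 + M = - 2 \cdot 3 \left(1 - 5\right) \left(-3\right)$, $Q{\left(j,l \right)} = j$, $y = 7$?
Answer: $-1011$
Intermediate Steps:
$M = -80$ ($M = -8 + - 2 \cdot 3 \left(1 - 5\right) \left(-3\right) = -8 + - 2 \cdot 3 \left(-4\right) \left(-3\right) = -8 + \left(-2\right) \left(-12\right) \left(-3\right) = -8 + 24 \left(-3\right) = -8 - 72 = -80$)
$M \left(y + Q{\left(5,-3 \right)}\right) - 51 = - 80 \left(7 + 5\right) - 51 = \left(-80\right) 12 - 51 = -960 - 51 = -1011$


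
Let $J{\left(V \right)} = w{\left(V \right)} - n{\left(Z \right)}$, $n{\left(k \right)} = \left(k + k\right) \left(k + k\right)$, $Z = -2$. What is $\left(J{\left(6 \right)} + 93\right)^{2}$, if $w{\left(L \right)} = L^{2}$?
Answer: $12769$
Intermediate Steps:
$n{\left(k \right)} = 4 k^{2}$ ($n{\left(k \right)} = 2 k 2 k = 4 k^{2}$)
$J{\left(V \right)} = -16 + V^{2}$ ($J{\left(V \right)} = V^{2} - 4 \left(-2\right)^{2} = V^{2} - 4 \cdot 4 = V^{2} - 16 = -16 + V^{2}$)
$\left(J{\left(6 \right)} + 93\right)^{2} = \left(\left(-16 + 6^{2}\right) + 93\right)^{2} = \left(\left(-16 + 36\right) + 93\right)^{2} = \left(20 + 93\right)^{2} = 113^{2} = 12769$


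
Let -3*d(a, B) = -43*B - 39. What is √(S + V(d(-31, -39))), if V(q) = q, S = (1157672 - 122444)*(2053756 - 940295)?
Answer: 9*√14230691402 ≈ 1.0736e+6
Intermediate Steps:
d(a, B) = 13 + 43*B/3 (d(a, B) = -(-43*B - 39)/3 = -(-39 - 43*B)/3 = 13 + 43*B/3)
S = 1152686004108 (S = 1035228*1113461 = 1152686004108)
√(S + V(d(-31, -39))) = √(1152686004108 + (13 + (43/3)*(-39))) = √(1152686004108 + (13 - 559)) = √(1152686004108 - 546) = √1152686003562 = 9*√14230691402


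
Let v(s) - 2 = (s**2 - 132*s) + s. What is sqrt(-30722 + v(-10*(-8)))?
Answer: 20*I*sqrt(87) ≈ 186.55*I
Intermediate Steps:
v(s) = 2 + s**2 - 131*s (v(s) = 2 + ((s**2 - 132*s) + s) = 2 + (s**2 - 131*s) = 2 + s**2 - 131*s)
sqrt(-30722 + v(-10*(-8))) = sqrt(-30722 + (2 + (-10*(-8))**2 - (-1310)*(-8))) = sqrt(-30722 + (2 + 80**2 - 131*80)) = sqrt(-30722 + (2 + 6400 - 10480)) = sqrt(-30722 - 4078) = sqrt(-34800) = 20*I*sqrt(87)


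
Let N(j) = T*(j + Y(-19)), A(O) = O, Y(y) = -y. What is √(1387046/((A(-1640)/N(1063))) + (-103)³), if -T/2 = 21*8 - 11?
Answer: 4*√751859973330/205 ≈ 16919.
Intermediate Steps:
T = -314 (T = -2*(21*8 - 11) = -2*(168 - 11) = -2*157 = -314)
N(j) = -5966 - 314*j (N(j) = -314*(j - 1*(-19)) = -314*(j + 19) = -314*(19 + j) = -5966 - 314*j)
√(1387046/((A(-1640)/N(1063))) + (-103)³) = √(1387046/((-1640/(-5966 - 314*1063))) + (-103)³) = √(1387046/((-1640/(-5966 - 333782))) - 1092727) = √(1387046/((-1640/(-339748))) - 1092727) = √(1387046/((-1640*(-1/339748))) - 1092727) = √(1387046/(410/84937) - 1092727) = √(1387046*(84937/410) - 1092727) = √(58905763051/205 - 1092727) = √(58681754016/205) = 4*√751859973330/205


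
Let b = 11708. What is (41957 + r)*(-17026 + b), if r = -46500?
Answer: 24159674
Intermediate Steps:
(41957 + r)*(-17026 + b) = (41957 - 46500)*(-17026 + 11708) = -4543*(-5318) = 24159674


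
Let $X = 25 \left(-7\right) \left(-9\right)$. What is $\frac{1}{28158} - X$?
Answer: $- \frac{44348849}{28158} \approx -1575.0$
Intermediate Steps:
$X = 1575$ ($X = \left(-175\right) \left(-9\right) = 1575$)
$\frac{1}{28158} - X = \frac{1}{28158} - 1575 = - \frac{44348849}{28158}$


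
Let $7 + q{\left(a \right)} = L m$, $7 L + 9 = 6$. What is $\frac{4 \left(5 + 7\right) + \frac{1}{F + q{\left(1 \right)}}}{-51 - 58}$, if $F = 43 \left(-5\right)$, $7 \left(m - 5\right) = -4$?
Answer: $- \frac{526559}{1195839} \approx -0.44033$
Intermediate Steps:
$m = \frac{31}{7}$ ($m = 5 + \frac{1}{7} \left(-4\right) = 5 - \frac{4}{7} = \frac{31}{7} \approx 4.4286$)
$L = - \frac{3}{7}$ ($L = - \frac{9}{7} + \frac{1}{7} \cdot 6 = - \frac{9}{7} + \frac{6}{7} = - \frac{3}{7} \approx -0.42857$)
$F = -215$
$q{\left(a \right)} = - \frac{436}{49}$ ($q{\left(a \right)} = -7 - \frac{93}{49} = - \frac{436}{49}$)
$\frac{4 \left(5 + 7\right) + \frac{1}{F + q{\left(1 \right)}}}{-51 - 58} = \frac{4 \left(5 + 7\right) + \frac{1}{-215 - \frac{436}{49}}}{-51 - 58} = \frac{4 \cdot 12 + \frac{1}{- \frac{10971}{49}}}{-109} = \left(48 - \frac{49}{10971}\right) \left(- \frac{1}{109}\right) = \frac{526559}{10971} \left(- \frac{1}{109}\right) = - \frac{526559}{1195839}$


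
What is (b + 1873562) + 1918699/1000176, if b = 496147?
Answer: 2370127987483/1000176 ≈ 2.3697e+6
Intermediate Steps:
(b + 1873562) + 1918699/1000176 = (496147 + 1873562) + 1918699/1000176 = 2369709 + 1918699*(1/1000176) = 2369709 + 1918699/1000176 = 2370127987483/1000176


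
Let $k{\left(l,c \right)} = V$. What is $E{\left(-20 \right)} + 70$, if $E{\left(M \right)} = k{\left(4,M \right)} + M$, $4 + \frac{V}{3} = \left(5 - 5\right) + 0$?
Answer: $38$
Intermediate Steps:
$V = -12$ ($V = -12 + 3 \left(\left(5 - 5\right) + 0\right) = -12 + 3 \left(0 + 0\right) = -12 + 3 \cdot 0 = -12 + 0 = -12$)
$k{\left(l,c \right)} = -12$
$E{\left(M \right)} = -12 + M$
$E{\left(-20 \right)} + 70 = \left(-12 - 20\right) + 70 = -32 + 70 = 38$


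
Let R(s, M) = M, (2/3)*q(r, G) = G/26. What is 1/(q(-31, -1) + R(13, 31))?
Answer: 52/1609 ≈ 0.032318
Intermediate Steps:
q(r, G) = 3*G/52 (q(r, G) = 3*(G/26)/2 = 3*G/52)
1/(q(-31, -1) + R(13, 31)) = 1/((3/52)*(-1) + 31) = 1/(-3/52 + 31) = 1/(1609/52) = 52/1609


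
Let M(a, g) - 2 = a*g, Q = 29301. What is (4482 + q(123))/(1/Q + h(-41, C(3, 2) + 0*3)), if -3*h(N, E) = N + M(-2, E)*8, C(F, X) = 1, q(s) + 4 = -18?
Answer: 32670615/100112 ≈ 326.34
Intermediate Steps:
q(s) = -22 (q(s) = -4 - 18 = -22)
M(a, g) = 2 + a*g
h(N, E) = -16/3 - N/3 + 16*E/3 (h(N, E) = -(N + (2 - 2*E)*8)/3 = -(N + (16 - 16*E))/3 = -(16 + N - 16*E)/3 = -16/3 - N/3 + 16*E/3)
(4482 + q(123))/(1/Q + h(-41, C(3, 2) + 0*3)) = (4482 - 22)/(1/29301 + (-16/3 - 1/3*(-41) + 16*(1 + 0*3)/3)) = 4460/(1/29301 + (-16/3 + 41/3 + 16*(1 + 0)/3)) = 4460/(1/29301 + (-16/3 + 41/3 + (16/3)*1)) = 4460/(1/29301 + (-16/3 + 41/3 + 16/3)) = 4460/(1/29301 + 41/3) = 4460/(400448/29301) = 4460*(29301/400448) = 32670615/100112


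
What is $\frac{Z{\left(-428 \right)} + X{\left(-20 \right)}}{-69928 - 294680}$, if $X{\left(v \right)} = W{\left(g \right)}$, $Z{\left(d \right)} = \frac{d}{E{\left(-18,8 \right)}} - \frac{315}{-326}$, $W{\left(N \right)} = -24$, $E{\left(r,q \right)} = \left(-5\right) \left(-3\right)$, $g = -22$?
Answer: $\frac{252163}{1782933120} \approx 0.00014143$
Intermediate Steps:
$E{\left(r,q \right)} = 15$
$Z{\left(d \right)} = \frac{315}{326} + \frac{d}{15}$ ($Z{\left(d \right)} = \frac{d}{15} - \frac{315}{-326} = d \frac{1}{15} - - \frac{315}{326} = \frac{d}{15} + \frac{315}{326} = \frac{315}{326} + \frac{d}{15}$)
$X{\left(v \right)} = -24$
$\frac{Z{\left(-428 \right)} + X{\left(-20 \right)}}{-69928 - 294680} = \frac{\left(\frac{315}{326} + \frac{1}{15} \left(-428\right)\right) - 24}{-69928 - 294680} = \frac{\left(\frac{315}{326} - \frac{428}{15}\right) - 24}{-364608} = \left(- \frac{134803}{4890} - 24\right) \left(- \frac{1}{364608}\right) = \left(- \frac{252163}{4890}\right) \left(- \frac{1}{364608}\right) = \frac{252163}{1782933120}$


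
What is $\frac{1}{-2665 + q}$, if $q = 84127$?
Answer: $\frac{1}{81462} \approx 1.2276 \cdot 10^{-5}$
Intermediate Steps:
$\frac{1}{-2665 + q} = \frac{1}{-2665 + 84127} = \frac{1}{81462}$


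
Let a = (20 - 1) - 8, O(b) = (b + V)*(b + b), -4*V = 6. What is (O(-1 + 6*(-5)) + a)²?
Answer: 4104676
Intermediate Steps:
V = -3/2 (V = -¼*6 = -3/2 ≈ -1.5000)
O(b) = 2*b*(-3/2 + b) (O(b) = (b - 3/2)*(b + b) = (-3/2 + b)*(2*b) = 2*b*(-3/2 + b))
a = 11 (a = 19 - 8 = 11)
(O(-1 + 6*(-5)) + a)² = ((-1 + 6*(-5))*(-3 + 2*(-1 + 6*(-5))) + 11)² = ((-1 - 30)*(-3 + 2*(-1 - 30)) + 11)² = (-31*(-3 + 2*(-31)) + 11)² = (-31*(-3 - 62) + 11)² = (-31*(-65) + 11)² = (2015 + 11)² = 2026² = 4104676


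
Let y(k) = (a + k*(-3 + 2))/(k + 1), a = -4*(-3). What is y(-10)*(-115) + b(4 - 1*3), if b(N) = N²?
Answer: 2539/9 ≈ 282.11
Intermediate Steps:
a = 12
y(k) = (12 - k)/(1 + k) (y(k) = (12 + k*(-3 + 2))/(k + 1) = (12 + k*(-1))/(1 + k) = (12 - k)/(1 + k))
y(-10)*(-115) + b(4 - 1*3) = ((12 - 1*(-10))/(1 - 10))*(-115) + (4 - 1*3)² = ((12 + 10)/(-9))*(-115) + (4 - 3)² = -⅑*22*(-115) + 1² = -22/9*(-115) + 1 = 2530/9 + 1 = 2539/9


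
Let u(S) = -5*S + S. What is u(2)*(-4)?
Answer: 32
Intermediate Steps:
u(S) = -4*S
u(2)*(-4) = -4*2*(-4) = -8*(-4) = 32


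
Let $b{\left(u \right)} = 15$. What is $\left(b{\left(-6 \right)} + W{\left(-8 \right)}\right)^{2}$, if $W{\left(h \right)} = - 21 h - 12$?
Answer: $29241$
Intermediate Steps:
$W{\left(h \right)} = -12 - 21 h$
$\left(b{\left(-6 \right)} + W{\left(-8 \right)}\right)^{2} = \left(15 - -156\right)^{2} = \left(15 + \left(-12 + 168\right)\right)^{2} = \left(15 + 156\right)^{2} = 171^{2} = 29241$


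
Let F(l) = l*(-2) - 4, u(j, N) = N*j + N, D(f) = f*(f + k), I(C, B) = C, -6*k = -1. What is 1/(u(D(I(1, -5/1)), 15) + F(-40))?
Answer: 2/217 ≈ 0.0092166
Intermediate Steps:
k = ⅙ (k = -⅙*(-1) = ⅙ ≈ 0.16667)
D(f) = f*(⅙ + f) (D(f) = f*(f + ⅙) = f*(⅙ + f))
u(j, N) = N + N*j
F(l) = -4 - 2*l (F(l) = -2*l - 4 = -4 - 2*l)
1/(u(D(I(1, -5/1)), 15) + F(-40)) = 1/(15*(1 + 1*(⅙ + 1)) + (-4 - 2*(-40))) = 1/(15*(1 + 1*(7/6)) + (-4 + 80)) = 1/(15*(1 + 7/6) + 76) = 1/(15*(13/6) + 76) = 1/(65/2 + 76) = 1/(217/2) = 2/217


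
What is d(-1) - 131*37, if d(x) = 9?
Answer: -4838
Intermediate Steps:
d(-1) - 131*37 = 9 - 131*37 = 9 - 4847 = -4838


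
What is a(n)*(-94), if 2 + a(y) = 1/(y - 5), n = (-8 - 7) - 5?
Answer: 4794/25 ≈ 191.76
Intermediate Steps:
n = -20 (n = -15 - 5 = -20)
a(y) = -2 + 1/(-5 + y) (a(y) = -2 + 1/(y - 5) = -2 + 1/(-5 + y))
a(n)*(-94) = ((11 - 2*(-20))/(-5 - 20))*(-94) = ((11 + 40)/(-25))*(-94) = -1/25*51*(-94) = -51/25*(-94) = 4794/25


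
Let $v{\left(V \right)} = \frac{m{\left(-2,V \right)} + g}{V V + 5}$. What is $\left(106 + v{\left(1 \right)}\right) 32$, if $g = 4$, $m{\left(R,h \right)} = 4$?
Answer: $\frac{10304}{3} \approx 3434.7$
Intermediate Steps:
$v{\left(V \right)} = \frac{8}{5 + V^{2}}$ ($v{\left(V \right)} = \frac{4 + 4}{V V + 5} = \frac{8}{V^{2} + 5} = \frac{8}{5 + V^{2}}$)
$\left(106 + v{\left(1 \right)}\right) 32 = \left(106 + \frac{8}{5 + 1^{2}}\right) 32 = \left(106 + \frac{8}{5 + 1}\right) 32 = \left(106 + \frac{8}{6}\right) 32 = \left(106 + 8 \cdot \frac{1}{6}\right) 32 = \left(106 + \frac{4}{3}\right) 32 = \frac{322}{3} \cdot 32 = \frac{10304}{3}$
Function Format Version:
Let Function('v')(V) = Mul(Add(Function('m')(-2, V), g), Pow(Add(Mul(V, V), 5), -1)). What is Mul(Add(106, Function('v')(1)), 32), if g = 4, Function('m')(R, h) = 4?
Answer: Rational(10304, 3) ≈ 3434.7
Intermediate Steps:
Function('v')(V) = Mul(8, Pow(Add(5, Pow(V, 2)), -1)) (Function('v')(V) = Mul(Add(4, 4), Pow(Add(Mul(V, V), 5), -1)) = Mul(8, Pow(Add(Pow(V, 2), 5), -1)) = Mul(8, Pow(Add(5, Pow(V, 2)), -1)))
Mul(Add(106, Function('v')(1)), 32) = Mul(Add(106, Mul(8, Pow(Add(5, Pow(1, 2)), -1))), 32) = Mul(Add(106, Mul(8, Pow(Add(5, 1), -1))), 32) = Mul(Add(106, Mul(8, Pow(6, -1))), 32) = Mul(Add(106, Mul(8, Rational(1, 6))), 32) = Mul(Add(106, Rational(4, 3)), 32) = Mul(Rational(322, 3), 32) = Rational(10304, 3)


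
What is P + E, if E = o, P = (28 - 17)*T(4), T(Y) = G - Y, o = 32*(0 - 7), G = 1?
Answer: -257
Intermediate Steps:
o = -224 (o = 32*(-7) = -224)
T(Y) = 1 - Y
P = -33 (P = (28 - 17)*(1 - 1*4) = 11*(1 - 4) = 11*(-3) = -33)
E = -224
P + E = -33 - 224 = -257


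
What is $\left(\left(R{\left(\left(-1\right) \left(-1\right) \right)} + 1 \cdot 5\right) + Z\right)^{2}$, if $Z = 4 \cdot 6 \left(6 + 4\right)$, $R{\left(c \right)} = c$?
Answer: $60516$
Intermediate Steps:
$Z = 240$ ($Z = 24 \cdot 10 = 240$)
$\left(\left(R{\left(\left(-1\right) \left(-1\right) \right)} + 1 \cdot 5\right) + Z\right)^{2} = \left(\left(\left(-1\right) \left(-1\right) + 1 \cdot 5\right) + 240\right)^{2} = \left(\left(1 + 5\right) + 240\right)^{2} = \left(6 + 240\right)^{2} = 246^{2} = 60516$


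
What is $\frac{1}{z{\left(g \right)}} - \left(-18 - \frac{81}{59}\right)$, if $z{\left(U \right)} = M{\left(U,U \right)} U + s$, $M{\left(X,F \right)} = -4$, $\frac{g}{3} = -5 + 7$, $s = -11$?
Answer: $\frac{39946}{2065} \approx 19.344$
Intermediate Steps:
$g = 6$ ($g = 3 \left(-5 + 7\right) = 3 \cdot 2 = 6$)
$z{\left(U \right)} = -11 - 4 U$ ($z{\left(U \right)} = - 4 U - 11 = -11 - 4 U$)
$\frac{1}{z{\left(g \right)}} - \left(-18 - \frac{81}{59}\right) = \frac{1}{-11 - 24} - \left(-18 - \frac{81}{59}\right) = \frac{1}{-11 - 24} + \left(\left(\left(-81\right) \left(- \frac{1}{59}\right) + 141\right) - 123\right) = \frac{1}{-35} + \left(\left(\frac{81}{59} + 141\right) - 123\right) = - \frac{1}{35} + \left(\frac{8400}{59} - 123\right) = - \frac{1}{35} + \frac{1143}{59} = \frac{39946}{2065}$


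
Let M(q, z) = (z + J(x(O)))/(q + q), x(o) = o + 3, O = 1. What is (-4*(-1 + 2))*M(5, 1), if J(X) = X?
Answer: -2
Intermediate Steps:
x(o) = 3 + o
M(q, z) = (4 + z)/(2*q) (M(q, z) = (z + (3 + 1))/(q + q) = (z + 4)/((2*q)) = (4 + z)*(1/(2*q)) = (4 + z)/(2*q))
(-4*(-1 + 2))*M(5, 1) = (-4*(-1 + 2))*((1/2)*(4 + 1)/5) = (-4*1)*((1/2)*(1/5)*5) = -4*1/2 = -2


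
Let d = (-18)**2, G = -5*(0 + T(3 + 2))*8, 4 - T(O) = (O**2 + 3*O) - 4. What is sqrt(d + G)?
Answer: 2*sqrt(401) ≈ 40.050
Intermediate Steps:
T(O) = 8 - O**2 - 3*O (T(O) = 4 - ((O**2 + 3*O) - 4) = 4 - (-4 + O**2 + 3*O) = 4 + (4 - O**2 - 3*O) = 8 - O**2 - 3*O)
G = 1280 (G = -5*(0 + (8 - (3 + 2)**2 - 3*(3 + 2)))*8 = -5*(0 + (8 - 1*5**2 - 3*5))*8 = -5*(0 + (8 - 1*25 - 15))*8 = -5*(0 + (8 - 25 - 15))*8 = -5*(0 - 32)*8 = -5*(-32)*8 = 160*8 = 1280)
d = 324
sqrt(d + G) = sqrt(324 + 1280) = sqrt(1604) = 2*sqrt(401)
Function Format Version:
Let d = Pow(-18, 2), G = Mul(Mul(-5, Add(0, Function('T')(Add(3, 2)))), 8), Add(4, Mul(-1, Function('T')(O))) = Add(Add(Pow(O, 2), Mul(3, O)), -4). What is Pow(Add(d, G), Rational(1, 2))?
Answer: Mul(2, Pow(401, Rational(1, 2))) ≈ 40.050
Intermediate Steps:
Function('T')(O) = Add(8, Mul(-1, Pow(O, 2)), Mul(-3, O)) (Function('T')(O) = Add(4, Mul(-1, Add(Add(Pow(O, 2), Mul(3, O)), -4))) = Add(4, Mul(-1, Add(-4, Pow(O, 2), Mul(3, O)))) = Add(4, Add(4, Mul(-1, Pow(O, 2)), Mul(-3, O))) = Add(8, Mul(-1, Pow(O, 2)), Mul(-3, O)))
G = 1280 (G = Mul(Mul(-5, Add(0, Add(8, Mul(-1, Pow(Add(3, 2), 2)), Mul(-3, Add(3, 2))))), 8) = Mul(Mul(-5, Add(0, Add(8, Mul(-1, Pow(5, 2)), Mul(-3, 5)))), 8) = Mul(Mul(-5, Add(0, Add(8, Mul(-1, 25), -15))), 8) = Mul(Mul(-5, Add(0, Add(8, -25, -15))), 8) = Mul(Mul(-5, Add(0, -32)), 8) = Mul(Mul(-5, -32), 8) = Mul(160, 8) = 1280)
d = 324
Pow(Add(d, G), Rational(1, 2)) = Pow(Add(324, 1280), Rational(1, 2)) = Pow(1604, Rational(1, 2)) = Mul(2, Pow(401, Rational(1, 2)))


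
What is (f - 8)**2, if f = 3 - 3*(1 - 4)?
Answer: 16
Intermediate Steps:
f = 12 (f = 3 - 3*(-3) = 3 + 9 = 12)
(f - 8)**2 = (12 - 8)**2 = 4**2 = 16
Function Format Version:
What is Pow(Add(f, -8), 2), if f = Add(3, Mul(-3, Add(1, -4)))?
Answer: 16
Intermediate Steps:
f = 12 (f = Add(3, Mul(-3, -3)) = Add(3, 9) = 12)
Pow(Add(f, -8), 2) = Pow(Add(12, -8), 2) = Pow(4, 2) = 16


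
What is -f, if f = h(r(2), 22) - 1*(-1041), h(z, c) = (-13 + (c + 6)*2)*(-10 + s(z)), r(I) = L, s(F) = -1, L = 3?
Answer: -568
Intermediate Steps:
r(I) = 3
h(z, c) = 11 - 22*c (h(z, c) = (-13 + (c + 6)*2)*(-10 - 1) = (-13 + (6 + c)*2)*(-11) = (-13 + (12 + 2*c))*(-11) = (-1 + 2*c)*(-11) = 11 - 22*c)
f = 568 (f = (11 - 22*22) - 1*(-1041) = (11 - 484) + 1041 = -473 + 1041 = 568)
-f = -1*568 = -568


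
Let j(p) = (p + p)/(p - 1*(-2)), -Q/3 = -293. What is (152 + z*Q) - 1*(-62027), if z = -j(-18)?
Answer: 240805/4 ≈ 60201.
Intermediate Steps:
Q = 879 (Q = -3*(-293) = 879)
j(p) = 2*p/(2 + p) (j(p) = (2*p)/(p + 2) = (2*p)/(2 + p) = 2*p/(2 + p))
z = -9/4 (z = -2*(-18)/(2 - 18) = -2*(-18)/(-16) = -2*(-18)*(-1)/16 = -1*9/4 = -9/4 ≈ -2.2500)
(152 + z*Q) - 1*(-62027) = (152 - 9/4*879) - 1*(-62027) = (152 - 7911/4) + 62027 = -7303/4 + 62027 = 240805/4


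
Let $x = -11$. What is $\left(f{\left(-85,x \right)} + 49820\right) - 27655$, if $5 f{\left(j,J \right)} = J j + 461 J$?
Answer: $\frac{106689}{5} \approx 21338.0$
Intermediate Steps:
$f{\left(j,J \right)} = \frac{461 J}{5} + \frac{J j}{5}$ ($f{\left(j,J \right)} = \frac{J j + 461 J}{5} = \frac{461 J + J j}{5} = \frac{461 J}{5} + \frac{J j}{5}$)
$\left(f{\left(-85,x \right)} + 49820\right) - 27655 = \left(\frac{1}{5} \left(-11\right) \left(461 - 85\right) + 49820\right) - 27655 = \left(\frac{1}{5} \left(-11\right) 376 + 49820\right) - 27655 = \left(- \frac{4136}{5} + 49820\right) - 27655 = \frac{244964}{5} - 27655 = \frac{106689}{5}$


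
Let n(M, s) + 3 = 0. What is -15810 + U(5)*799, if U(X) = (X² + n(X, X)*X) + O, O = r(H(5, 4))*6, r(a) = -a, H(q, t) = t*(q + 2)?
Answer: -142052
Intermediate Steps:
H(q, t) = t*(2 + q)
n(M, s) = -3 (n(M, s) = -3 + 0 = -3)
O = -168 (O = -4*(2 + 5)*6 = -4*7*6 = -1*28*6 = -28*6 = -168)
U(X) = -168 + X² - 3*X (U(X) = (X² - 3*X) - 168 = -168 + X² - 3*X)
-15810 + U(5)*799 = -15810 + (-168 + 5² - 3*5)*799 = -15810 + (-168 + 25 - 15)*799 = -15810 - 158*799 = -15810 - 126242 = -142052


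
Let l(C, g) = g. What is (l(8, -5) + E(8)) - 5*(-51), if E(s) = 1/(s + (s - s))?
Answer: 2001/8 ≈ 250.13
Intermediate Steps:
E(s) = 1/s (E(s) = 1/(s + 0) = 1/s)
(l(8, -5) + E(8)) - 5*(-51) = (-5 + 1/8) - 5*(-51) = (-5 + 1/8) + 255 = -39/8 + 255 = 2001/8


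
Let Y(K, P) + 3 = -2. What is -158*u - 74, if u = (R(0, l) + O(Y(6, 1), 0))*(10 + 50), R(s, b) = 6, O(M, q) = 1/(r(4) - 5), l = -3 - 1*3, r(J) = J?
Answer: -47474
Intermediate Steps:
Y(K, P) = -5 (Y(K, P) = -3 - 2 = -5)
l = -6 (l = -3 - 3 = -6)
O(M, q) = -1 (O(M, q) = 1/(4 - 5) = 1/(-1) = -1)
u = 300 (u = (6 - 1)*(10 + 50) = 5*60 = 300)
-158*u - 74 = -158*300 - 74 = -47400 - 74 = -47474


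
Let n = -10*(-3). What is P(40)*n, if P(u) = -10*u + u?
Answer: -10800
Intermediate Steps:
n = 30
P(u) = -9*u
P(40)*n = -9*40*30 = -360*30 = -10800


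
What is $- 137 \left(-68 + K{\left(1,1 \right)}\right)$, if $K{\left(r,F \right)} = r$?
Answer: $9179$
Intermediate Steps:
$- 137 \left(-68 + K{\left(1,1 \right)}\right) = - 137 \left(-68 + 1\right) = \left(-137\right) \left(-67\right) = 9179$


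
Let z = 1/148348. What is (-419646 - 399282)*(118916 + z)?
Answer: -3611667132838908/37087 ≈ -9.7384e+10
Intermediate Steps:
z = 1/148348 ≈ 6.7409e-6
(-419646 - 399282)*(118916 + z) = (-419646 - 399282)*(118916 + 1/148348) = -818928*17640950769/148348 = -3611667132838908/37087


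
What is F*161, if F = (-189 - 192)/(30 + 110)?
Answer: -8763/20 ≈ -438.15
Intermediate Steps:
F = -381/140 ≈ -2.7214
F*161 = -381/140*161 = -8763/20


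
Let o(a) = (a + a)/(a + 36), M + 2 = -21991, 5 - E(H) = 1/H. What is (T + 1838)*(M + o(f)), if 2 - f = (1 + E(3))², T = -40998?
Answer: 45667256360/53 ≈ 8.6165e+8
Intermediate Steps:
E(H) = 5 - 1/H
f = -271/9 (f = 2 - (1 + (5 - 1/3))² = 2 - (1 + (5 - 1*⅓))² = 2 - (1 + (5 - ⅓))² = 2 - (1 + 14/3)² = 2 - (17/3)² = 2 - 1*289/9 = 2 - 289/9 = -271/9 ≈ -30.111)
M = -21993 (M = -2 - 21991 = -21993)
o(a) = 2*a/(36 + a) (o(a) = (2*a)/(36 + a) = 2*a/(36 + a))
(T + 1838)*(M + o(f)) = (-40998 + 1838)*(-21993 + 2*(-271/9)/(36 - 271/9)) = -39160*(-21993 + 2*(-271/9)/(53/9)) = -39160*(-21993 + 2*(-271/9)*(9/53)) = -39160*(-21993 - 542/53) = -39160*(-1166171/53) = 45667256360/53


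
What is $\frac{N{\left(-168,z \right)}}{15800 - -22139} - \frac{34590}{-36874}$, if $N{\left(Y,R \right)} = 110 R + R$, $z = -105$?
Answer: $\frac{441271770}{699481343} \approx 0.63086$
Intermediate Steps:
$N{\left(Y,R \right)} = 111 R$
$\frac{N{\left(-168,z \right)}}{15800 - -22139} - \frac{34590}{-36874} = \frac{111 \left(-105\right)}{15800 - -22139} - \frac{34590}{-36874} = - \frac{11655}{15800 + 22139} - - \frac{17295}{18437} = - \frac{11655}{37939} + \frac{17295}{18437} = \frac{441271770}{699481343}$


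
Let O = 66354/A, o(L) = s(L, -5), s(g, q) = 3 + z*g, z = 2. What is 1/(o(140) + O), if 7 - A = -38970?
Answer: 38977/11096845 ≈ 0.0035124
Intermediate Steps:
A = 38977 (A = 7 - 1*(-38970) = 7 + 38970 = 38977)
s(g, q) = 3 + 2*g
o(L) = 3 + 2*L
O = 66354/38977 ≈ 1.7024
1/(o(140) + O) = 1/((3 + 2*140) + 66354/38977) = 1/((3 + 280) + 66354/38977) = 1/(283 + 66354/38977) = 1/(11096845/38977) = 38977/11096845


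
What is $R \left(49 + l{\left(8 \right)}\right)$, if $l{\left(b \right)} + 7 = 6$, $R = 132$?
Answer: $6336$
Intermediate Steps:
$l{\left(b \right)} = -1$ ($l{\left(b \right)} = -7 + 6 = -1$)
$R \left(49 + l{\left(8 \right)}\right) = 132 \left(49 - 1\right) = 132 \cdot 48 = 6336$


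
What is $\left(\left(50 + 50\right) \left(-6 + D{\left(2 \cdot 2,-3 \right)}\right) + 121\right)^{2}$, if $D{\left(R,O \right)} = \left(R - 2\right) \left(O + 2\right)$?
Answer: $461041$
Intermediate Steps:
$D{\left(R,O \right)} = \left(-2 + R\right) \left(2 + O\right)$
$\left(\left(50 + 50\right) \left(-6 + D{\left(2 \cdot 2,-3 \right)}\right) + 121\right)^{2} = \left(\left(50 + 50\right) \left(-6 - \left(-2 + 2 \cdot 2\right)\right) + 121\right)^{2} = \left(100 \left(-6 + \left(-4 + 6 + 2 \cdot 4 - 12\right)\right) + 121\right)^{2} = \left(100 \left(-6 + \left(-4 + 6 + 8 - 12\right)\right) + 121\right)^{2} = \left(100 \left(-6 - 2\right) + 121\right)^{2} = \left(100 \left(-8\right) + 121\right)^{2} = \left(-800 + 121\right)^{2} = \left(-679\right)^{2} = 461041$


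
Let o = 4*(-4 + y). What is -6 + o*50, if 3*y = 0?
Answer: -806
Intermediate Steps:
y = 0 (y = (1/3)*0 = 0)
o = -16 (o = 4*(-4 + 0) = 4*(-4) = -16)
-6 + o*50 = -6 - 16*50 = -6 - 800 = -806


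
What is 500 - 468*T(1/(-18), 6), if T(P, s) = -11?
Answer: 5648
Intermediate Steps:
500 - 468*T(1/(-18), 6) = 500 - 468*(-11) = 500 + 5148 = 5648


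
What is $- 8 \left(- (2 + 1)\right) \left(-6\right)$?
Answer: $-144$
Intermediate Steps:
$- 8 \left(- (2 + 1)\right) \left(-6\right) = - 8 \left(\left(-1\right) 3\right) \left(-6\right) = \left(-8\right) \left(-3\right) \left(-6\right) = 24 \left(-6\right) = -144$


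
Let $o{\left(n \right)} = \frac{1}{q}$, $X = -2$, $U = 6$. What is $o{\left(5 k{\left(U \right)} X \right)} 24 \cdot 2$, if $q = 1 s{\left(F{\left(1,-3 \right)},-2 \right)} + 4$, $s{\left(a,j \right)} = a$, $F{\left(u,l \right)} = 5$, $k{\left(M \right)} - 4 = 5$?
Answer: $\frac{16}{3} \approx 5.3333$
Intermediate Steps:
$k{\left(M \right)} = 9$ ($k{\left(M \right)} = 4 + 5 = 9$)
$q = 9$ ($q = 1 \cdot 5 + 4 = 5 + 4 = 9$)
$o{\left(n \right)} = \frac{1}{9}$
$o{\left(5 k{\left(U \right)} X \right)} 24 \cdot 2 = \frac{1}{9} \cdot 24 \cdot 2 = \frac{8}{3} \cdot 2 = \frac{16}{3}$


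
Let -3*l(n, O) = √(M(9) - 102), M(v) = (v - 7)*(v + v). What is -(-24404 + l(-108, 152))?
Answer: 24404 + I*√66/3 ≈ 24404.0 + 2.708*I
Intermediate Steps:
M(v) = 2*v*(-7 + v) (M(v) = (-7 + v)*(2*v) = 2*v*(-7 + v))
l(n, O) = -I*√66/3 (l(n, O) = -√(2*9*(-7 + 9) - 102)/3 = -√(2*9*2 - 102)/3 = -√(36 - 102)/3 = -I*√66/3)
-(-24404 + l(-108, 152)) = -(-24404 - I*√66/3) = 24404 + I*√66/3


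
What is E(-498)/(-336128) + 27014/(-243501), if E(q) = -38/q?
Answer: -753654970909/6793342842624 ≈ -0.11094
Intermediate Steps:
E(-498)/(-336128) + 27014/(-243501) = -38/(-498)/(-336128) + 27014/(-243501) = -38*(-1/498)*(-1/336128) + 27014*(-1/243501) = (19/249)*(-1/336128) - 27014/243501 = -19/83695872 - 27014/243501 = -753654970909/6793342842624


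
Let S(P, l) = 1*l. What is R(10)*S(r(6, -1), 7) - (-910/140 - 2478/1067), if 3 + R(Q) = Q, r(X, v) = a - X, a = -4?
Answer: 123393/2134 ≈ 57.822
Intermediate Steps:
r(X, v) = -4 - X
R(Q) = -3 + Q
S(P, l) = l
R(10)*S(r(6, -1), 7) - (-910/140 - 2478/1067) = (-3 + 10)*7 - (-910/140 - 2478/1067) = 7*7 - (-910*1/140 - 2478*1/1067) = 49 - (-13/2 - 2478/1067) = 49 - 1*(-18827/2134) = 49 + 18827/2134 = 123393/2134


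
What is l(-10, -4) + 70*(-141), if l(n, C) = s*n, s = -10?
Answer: -9770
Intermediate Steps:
l(n, C) = -10*n
l(-10, -4) + 70*(-141) = -10*(-10) + 70*(-141) = 100 - 9870 = -9770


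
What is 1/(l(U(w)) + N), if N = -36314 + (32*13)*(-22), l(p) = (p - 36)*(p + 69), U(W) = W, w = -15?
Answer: -1/48220 ≈ -2.0738e-5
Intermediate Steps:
l(p) = (-36 + p)*(69 + p)
N = -45466 (N = -36314 + 416*(-22) = -36314 - 9152 = -45466)
1/(l(U(w)) + N) = 1/((-2484 + (-15)² + 33*(-15)) - 45466) = 1/((-2484 + 225 - 495) - 45466) = 1/(-2754 - 45466) = 1/(-48220) = -1/48220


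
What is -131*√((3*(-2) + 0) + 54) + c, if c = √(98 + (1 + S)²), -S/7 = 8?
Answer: -524*√3 + 3*√347 ≈ -851.71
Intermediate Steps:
S = -56 (S = -7*8 = -56)
c = 3*√347 (c = √(98 + (1 - 56)²) = √(98 + (-55)²) = √(98 + 3025) = √3123 = 3*√347 ≈ 55.884)
-131*√((3*(-2) + 0) + 54) + c = -131*√((3*(-2) + 0) + 54) + 3*√347 = -131*√((-6 + 0) + 54) + 3*√347 = -131*√(-6 + 54) + 3*√347 = -524*√3 + 3*√347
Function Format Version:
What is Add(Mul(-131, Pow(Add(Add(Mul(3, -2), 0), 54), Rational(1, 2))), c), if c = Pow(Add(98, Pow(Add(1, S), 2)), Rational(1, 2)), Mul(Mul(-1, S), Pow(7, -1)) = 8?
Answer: Add(Mul(-524, Pow(3, Rational(1, 2))), Mul(3, Pow(347, Rational(1, 2)))) ≈ -851.71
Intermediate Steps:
S = -56 (S = Mul(-7, 8) = -56)
c = Mul(3, Pow(347, Rational(1, 2))) (c = Pow(Add(98, Pow(Add(1, -56), 2)), Rational(1, 2)) = Pow(Add(98, Pow(-55, 2)), Rational(1, 2)) = Pow(Add(98, 3025), Rational(1, 2)) = Pow(3123, Rational(1, 2)) = Mul(3, Pow(347, Rational(1, 2))) ≈ 55.884)
Add(Mul(-131, Pow(Add(Add(Mul(3, -2), 0), 54), Rational(1, 2))), c) = Add(Mul(-131, Pow(Add(Add(Mul(3, -2), 0), 54), Rational(1, 2))), Mul(3, Pow(347, Rational(1, 2)))) = Add(Mul(-131, Pow(Add(Add(-6, 0), 54), Rational(1, 2))), Mul(3, Pow(347, Rational(1, 2)))) = Add(Mul(-131, Pow(Add(-6, 54), Rational(1, 2))), Mul(3, Pow(347, Rational(1, 2)))) = Add(Mul(-131, Pow(48, Rational(1, 2))), Mul(3, Pow(347, Rational(1, 2)))) = Add(Mul(-131, Mul(4, Pow(3, Rational(1, 2)))), Mul(3, Pow(347, Rational(1, 2)))) = Add(Mul(-524, Pow(3, Rational(1, 2))), Mul(3, Pow(347, Rational(1, 2))))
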